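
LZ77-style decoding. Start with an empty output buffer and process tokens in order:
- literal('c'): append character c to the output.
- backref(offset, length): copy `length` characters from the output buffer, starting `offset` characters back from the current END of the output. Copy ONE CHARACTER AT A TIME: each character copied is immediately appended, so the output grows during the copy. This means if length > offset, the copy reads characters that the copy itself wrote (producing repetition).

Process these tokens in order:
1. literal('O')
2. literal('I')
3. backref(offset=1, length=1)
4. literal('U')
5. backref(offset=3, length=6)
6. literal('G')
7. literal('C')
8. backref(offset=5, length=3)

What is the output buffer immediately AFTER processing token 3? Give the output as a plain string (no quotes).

Answer: OII

Derivation:
Token 1: literal('O'). Output: "O"
Token 2: literal('I'). Output: "OI"
Token 3: backref(off=1, len=1). Copied 'I' from pos 1. Output: "OII"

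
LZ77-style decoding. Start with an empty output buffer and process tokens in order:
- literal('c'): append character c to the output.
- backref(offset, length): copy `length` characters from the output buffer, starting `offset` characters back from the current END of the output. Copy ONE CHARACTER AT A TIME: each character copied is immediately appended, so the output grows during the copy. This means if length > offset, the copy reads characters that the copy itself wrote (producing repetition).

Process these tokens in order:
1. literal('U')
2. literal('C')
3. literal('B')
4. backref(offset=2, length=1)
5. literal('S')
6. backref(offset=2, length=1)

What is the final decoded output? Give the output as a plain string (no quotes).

Token 1: literal('U'). Output: "U"
Token 2: literal('C'). Output: "UC"
Token 3: literal('B'). Output: "UCB"
Token 4: backref(off=2, len=1). Copied 'C' from pos 1. Output: "UCBC"
Token 5: literal('S'). Output: "UCBCS"
Token 6: backref(off=2, len=1). Copied 'C' from pos 3. Output: "UCBCSC"

Answer: UCBCSC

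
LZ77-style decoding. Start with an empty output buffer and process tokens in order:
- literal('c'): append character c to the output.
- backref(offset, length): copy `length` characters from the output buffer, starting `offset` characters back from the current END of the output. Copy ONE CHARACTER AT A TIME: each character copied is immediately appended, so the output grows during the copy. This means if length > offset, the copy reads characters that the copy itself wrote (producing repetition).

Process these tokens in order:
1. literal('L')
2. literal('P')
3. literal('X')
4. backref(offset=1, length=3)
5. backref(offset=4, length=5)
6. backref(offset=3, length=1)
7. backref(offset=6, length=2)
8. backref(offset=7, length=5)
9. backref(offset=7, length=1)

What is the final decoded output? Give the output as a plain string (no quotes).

Answer: LPXXXXXXXXXXXXXXXXXX

Derivation:
Token 1: literal('L'). Output: "L"
Token 2: literal('P'). Output: "LP"
Token 3: literal('X'). Output: "LPX"
Token 4: backref(off=1, len=3) (overlapping!). Copied 'XXX' from pos 2. Output: "LPXXXX"
Token 5: backref(off=4, len=5) (overlapping!). Copied 'XXXXX' from pos 2. Output: "LPXXXXXXXXX"
Token 6: backref(off=3, len=1). Copied 'X' from pos 8. Output: "LPXXXXXXXXXX"
Token 7: backref(off=6, len=2). Copied 'XX' from pos 6. Output: "LPXXXXXXXXXXXX"
Token 8: backref(off=7, len=5). Copied 'XXXXX' from pos 7. Output: "LPXXXXXXXXXXXXXXXXX"
Token 9: backref(off=7, len=1). Copied 'X' from pos 12. Output: "LPXXXXXXXXXXXXXXXXXX"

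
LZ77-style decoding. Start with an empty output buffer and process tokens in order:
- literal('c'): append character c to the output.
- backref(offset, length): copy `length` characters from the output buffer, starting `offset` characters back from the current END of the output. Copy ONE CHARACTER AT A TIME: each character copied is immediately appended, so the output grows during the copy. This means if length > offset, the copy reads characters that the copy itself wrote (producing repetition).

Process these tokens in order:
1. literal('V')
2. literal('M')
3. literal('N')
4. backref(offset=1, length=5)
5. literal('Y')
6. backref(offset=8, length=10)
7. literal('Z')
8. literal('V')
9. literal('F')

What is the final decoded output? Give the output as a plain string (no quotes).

Answer: VMNNNNNNYMNNNNNNYMNZVF

Derivation:
Token 1: literal('V'). Output: "V"
Token 2: literal('M'). Output: "VM"
Token 3: literal('N'). Output: "VMN"
Token 4: backref(off=1, len=5) (overlapping!). Copied 'NNNNN' from pos 2. Output: "VMNNNNNN"
Token 5: literal('Y'). Output: "VMNNNNNNY"
Token 6: backref(off=8, len=10) (overlapping!). Copied 'MNNNNNNYMN' from pos 1. Output: "VMNNNNNNYMNNNNNNYMN"
Token 7: literal('Z'). Output: "VMNNNNNNYMNNNNNNYMNZ"
Token 8: literal('V'). Output: "VMNNNNNNYMNNNNNNYMNZV"
Token 9: literal('F'). Output: "VMNNNNNNYMNNNNNNYMNZVF"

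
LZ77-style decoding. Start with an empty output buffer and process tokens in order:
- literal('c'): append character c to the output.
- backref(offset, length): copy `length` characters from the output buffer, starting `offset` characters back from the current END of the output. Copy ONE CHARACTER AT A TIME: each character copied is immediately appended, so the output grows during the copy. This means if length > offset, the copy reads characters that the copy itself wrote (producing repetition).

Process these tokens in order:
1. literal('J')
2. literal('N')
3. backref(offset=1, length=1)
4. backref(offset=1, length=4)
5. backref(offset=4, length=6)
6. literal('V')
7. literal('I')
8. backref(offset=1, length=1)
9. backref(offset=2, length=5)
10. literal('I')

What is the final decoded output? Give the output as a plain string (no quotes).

Answer: JNNNNNNNNNNNNVIIIIIIII

Derivation:
Token 1: literal('J'). Output: "J"
Token 2: literal('N'). Output: "JN"
Token 3: backref(off=1, len=1). Copied 'N' from pos 1. Output: "JNN"
Token 4: backref(off=1, len=4) (overlapping!). Copied 'NNNN' from pos 2. Output: "JNNNNNN"
Token 5: backref(off=4, len=6) (overlapping!). Copied 'NNNNNN' from pos 3. Output: "JNNNNNNNNNNNN"
Token 6: literal('V'). Output: "JNNNNNNNNNNNNV"
Token 7: literal('I'). Output: "JNNNNNNNNNNNNVI"
Token 8: backref(off=1, len=1). Copied 'I' from pos 14. Output: "JNNNNNNNNNNNNVII"
Token 9: backref(off=2, len=5) (overlapping!). Copied 'IIIII' from pos 14. Output: "JNNNNNNNNNNNNVIIIIIII"
Token 10: literal('I'). Output: "JNNNNNNNNNNNNVIIIIIIII"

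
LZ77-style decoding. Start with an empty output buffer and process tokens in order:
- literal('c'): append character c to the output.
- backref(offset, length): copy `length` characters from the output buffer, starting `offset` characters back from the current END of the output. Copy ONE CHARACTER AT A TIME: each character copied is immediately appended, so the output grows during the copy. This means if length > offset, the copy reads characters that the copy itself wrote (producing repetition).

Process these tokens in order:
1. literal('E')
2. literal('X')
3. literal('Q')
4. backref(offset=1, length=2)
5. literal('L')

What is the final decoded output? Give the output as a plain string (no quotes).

Token 1: literal('E'). Output: "E"
Token 2: literal('X'). Output: "EX"
Token 3: literal('Q'). Output: "EXQ"
Token 4: backref(off=1, len=2) (overlapping!). Copied 'QQ' from pos 2. Output: "EXQQQ"
Token 5: literal('L'). Output: "EXQQQL"

Answer: EXQQQL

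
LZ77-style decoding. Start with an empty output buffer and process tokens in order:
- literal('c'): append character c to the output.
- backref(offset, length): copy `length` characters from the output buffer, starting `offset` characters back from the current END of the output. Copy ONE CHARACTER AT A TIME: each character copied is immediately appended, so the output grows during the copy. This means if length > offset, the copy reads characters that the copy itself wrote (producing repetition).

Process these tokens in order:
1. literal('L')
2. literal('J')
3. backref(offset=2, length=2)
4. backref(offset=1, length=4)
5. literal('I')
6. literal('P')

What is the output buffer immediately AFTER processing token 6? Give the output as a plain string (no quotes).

Token 1: literal('L'). Output: "L"
Token 2: literal('J'). Output: "LJ"
Token 3: backref(off=2, len=2). Copied 'LJ' from pos 0. Output: "LJLJ"
Token 4: backref(off=1, len=4) (overlapping!). Copied 'JJJJ' from pos 3. Output: "LJLJJJJJ"
Token 5: literal('I'). Output: "LJLJJJJJI"
Token 6: literal('P'). Output: "LJLJJJJJIP"

Answer: LJLJJJJJIP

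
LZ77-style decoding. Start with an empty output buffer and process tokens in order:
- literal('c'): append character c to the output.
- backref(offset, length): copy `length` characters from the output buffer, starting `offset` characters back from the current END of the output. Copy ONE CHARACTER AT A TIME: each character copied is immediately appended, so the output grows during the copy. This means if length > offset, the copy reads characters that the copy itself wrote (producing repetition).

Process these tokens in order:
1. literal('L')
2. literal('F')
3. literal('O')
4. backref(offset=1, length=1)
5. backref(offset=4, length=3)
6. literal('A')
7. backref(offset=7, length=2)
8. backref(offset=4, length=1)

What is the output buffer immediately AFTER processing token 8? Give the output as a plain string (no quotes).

Token 1: literal('L'). Output: "L"
Token 2: literal('F'). Output: "LF"
Token 3: literal('O'). Output: "LFO"
Token 4: backref(off=1, len=1). Copied 'O' from pos 2. Output: "LFOO"
Token 5: backref(off=4, len=3). Copied 'LFO' from pos 0. Output: "LFOOLFO"
Token 6: literal('A'). Output: "LFOOLFOA"
Token 7: backref(off=7, len=2). Copied 'FO' from pos 1. Output: "LFOOLFOAFO"
Token 8: backref(off=4, len=1). Copied 'O' from pos 6. Output: "LFOOLFOAFOO"

Answer: LFOOLFOAFOO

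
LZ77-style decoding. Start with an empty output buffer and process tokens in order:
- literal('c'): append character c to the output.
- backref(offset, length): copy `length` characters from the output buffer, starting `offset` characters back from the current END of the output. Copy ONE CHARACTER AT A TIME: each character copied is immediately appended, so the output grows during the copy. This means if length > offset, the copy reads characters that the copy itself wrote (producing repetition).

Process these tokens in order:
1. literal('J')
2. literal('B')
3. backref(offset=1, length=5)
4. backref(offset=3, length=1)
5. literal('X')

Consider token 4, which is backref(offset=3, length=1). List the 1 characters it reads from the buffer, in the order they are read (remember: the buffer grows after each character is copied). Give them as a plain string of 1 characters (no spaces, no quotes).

Answer: B

Derivation:
Token 1: literal('J'). Output: "J"
Token 2: literal('B'). Output: "JB"
Token 3: backref(off=1, len=5) (overlapping!). Copied 'BBBBB' from pos 1. Output: "JBBBBBB"
Token 4: backref(off=3, len=1). Buffer before: "JBBBBBB" (len 7)
  byte 1: read out[4]='B', append. Buffer now: "JBBBBBBB"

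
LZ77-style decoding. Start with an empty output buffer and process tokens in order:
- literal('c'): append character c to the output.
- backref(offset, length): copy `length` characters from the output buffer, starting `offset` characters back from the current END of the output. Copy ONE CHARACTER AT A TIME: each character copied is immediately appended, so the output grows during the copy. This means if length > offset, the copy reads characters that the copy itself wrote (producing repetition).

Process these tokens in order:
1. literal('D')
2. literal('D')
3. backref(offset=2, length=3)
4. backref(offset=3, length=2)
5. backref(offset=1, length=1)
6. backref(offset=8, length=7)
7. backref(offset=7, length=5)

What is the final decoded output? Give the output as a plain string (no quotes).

Token 1: literal('D'). Output: "D"
Token 2: literal('D'). Output: "DD"
Token 3: backref(off=2, len=3) (overlapping!). Copied 'DDD' from pos 0. Output: "DDDDD"
Token 4: backref(off=3, len=2). Copied 'DD' from pos 2. Output: "DDDDDDD"
Token 5: backref(off=1, len=1). Copied 'D' from pos 6. Output: "DDDDDDDD"
Token 6: backref(off=8, len=7). Copied 'DDDDDDD' from pos 0. Output: "DDDDDDDDDDDDDDD"
Token 7: backref(off=7, len=5). Copied 'DDDDD' from pos 8. Output: "DDDDDDDDDDDDDDDDDDDD"

Answer: DDDDDDDDDDDDDDDDDDDD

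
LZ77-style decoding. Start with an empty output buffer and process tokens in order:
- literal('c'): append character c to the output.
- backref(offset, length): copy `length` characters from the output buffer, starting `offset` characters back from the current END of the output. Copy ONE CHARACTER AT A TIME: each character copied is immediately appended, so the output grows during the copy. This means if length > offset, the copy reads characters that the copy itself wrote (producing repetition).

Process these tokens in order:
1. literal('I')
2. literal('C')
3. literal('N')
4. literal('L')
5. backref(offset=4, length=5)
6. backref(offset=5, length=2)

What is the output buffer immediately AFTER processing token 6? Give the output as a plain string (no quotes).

Answer: ICNLICNLIIC

Derivation:
Token 1: literal('I'). Output: "I"
Token 2: literal('C'). Output: "IC"
Token 3: literal('N'). Output: "ICN"
Token 4: literal('L'). Output: "ICNL"
Token 5: backref(off=4, len=5) (overlapping!). Copied 'ICNLI' from pos 0. Output: "ICNLICNLI"
Token 6: backref(off=5, len=2). Copied 'IC' from pos 4. Output: "ICNLICNLIIC"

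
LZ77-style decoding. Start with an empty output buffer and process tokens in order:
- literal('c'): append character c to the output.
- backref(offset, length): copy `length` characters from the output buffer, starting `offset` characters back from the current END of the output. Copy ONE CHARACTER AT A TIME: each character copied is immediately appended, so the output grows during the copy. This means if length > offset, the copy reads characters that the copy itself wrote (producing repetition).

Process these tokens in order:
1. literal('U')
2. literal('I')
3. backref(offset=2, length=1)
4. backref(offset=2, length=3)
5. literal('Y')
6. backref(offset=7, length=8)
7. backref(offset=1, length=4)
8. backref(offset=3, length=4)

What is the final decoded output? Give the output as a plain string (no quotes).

Token 1: literal('U'). Output: "U"
Token 2: literal('I'). Output: "UI"
Token 3: backref(off=2, len=1). Copied 'U' from pos 0. Output: "UIU"
Token 4: backref(off=2, len=3) (overlapping!). Copied 'IUI' from pos 1. Output: "UIUIUI"
Token 5: literal('Y'). Output: "UIUIUIY"
Token 6: backref(off=7, len=8) (overlapping!). Copied 'UIUIUIYU' from pos 0. Output: "UIUIUIYUIUIUIYU"
Token 7: backref(off=1, len=4) (overlapping!). Copied 'UUUU' from pos 14. Output: "UIUIUIYUIUIUIYUUUUU"
Token 8: backref(off=3, len=4) (overlapping!). Copied 'UUUU' from pos 16. Output: "UIUIUIYUIUIUIYUUUUUUUUU"

Answer: UIUIUIYUIUIUIYUUUUUUUUU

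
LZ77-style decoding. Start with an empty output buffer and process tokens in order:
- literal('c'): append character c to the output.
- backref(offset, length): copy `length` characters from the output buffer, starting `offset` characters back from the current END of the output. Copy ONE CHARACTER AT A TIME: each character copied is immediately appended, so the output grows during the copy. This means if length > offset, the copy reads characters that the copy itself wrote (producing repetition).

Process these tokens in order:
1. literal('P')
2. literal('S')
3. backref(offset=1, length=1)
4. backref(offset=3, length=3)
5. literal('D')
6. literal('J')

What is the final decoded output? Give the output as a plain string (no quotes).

Answer: PSSPSSDJ

Derivation:
Token 1: literal('P'). Output: "P"
Token 2: literal('S'). Output: "PS"
Token 3: backref(off=1, len=1). Copied 'S' from pos 1. Output: "PSS"
Token 4: backref(off=3, len=3). Copied 'PSS' from pos 0. Output: "PSSPSS"
Token 5: literal('D'). Output: "PSSPSSD"
Token 6: literal('J'). Output: "PSSPSSDJ"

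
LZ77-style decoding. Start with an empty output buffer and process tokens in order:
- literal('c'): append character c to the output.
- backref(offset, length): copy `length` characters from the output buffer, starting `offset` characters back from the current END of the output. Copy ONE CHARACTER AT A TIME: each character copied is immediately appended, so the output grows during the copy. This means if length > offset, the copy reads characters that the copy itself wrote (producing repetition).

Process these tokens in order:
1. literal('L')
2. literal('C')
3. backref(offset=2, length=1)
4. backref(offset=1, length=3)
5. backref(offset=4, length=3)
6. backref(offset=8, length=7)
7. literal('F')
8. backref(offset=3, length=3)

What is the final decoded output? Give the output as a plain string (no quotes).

Answer: LCLLLLLLLCLLLLLLFLLF

Derivation:
Token 1: literal('L'). Output: "L"
Token 2: literal('C'). Output: "LC"
Token 3: backref(off=2, len=1). Copied 'L' from pos 0. Output: "LCL"
Token 4: backref(off=1, len=3) (overlapping!). Copied 'LLL' from pos 2. Output: "LCLLLL"
Token 5: backref(off=4, len=3). Copied 'LLL' from pos 2. Output: "LCLLLLLLL"
Token 6: backref(off=8, len=7). Copied 'CLLLLLL' from pos 1. Output: "LCLLLLLLLCLLLLLL"
Token 7: literal('F'). Output: "LCLLLLLLLCLLLLLLF"
Token 8: backref(off=3, len=3). Copied 'LLF' from pos 14. Output: "LCLLLLLLLCLLLLLLFLLF"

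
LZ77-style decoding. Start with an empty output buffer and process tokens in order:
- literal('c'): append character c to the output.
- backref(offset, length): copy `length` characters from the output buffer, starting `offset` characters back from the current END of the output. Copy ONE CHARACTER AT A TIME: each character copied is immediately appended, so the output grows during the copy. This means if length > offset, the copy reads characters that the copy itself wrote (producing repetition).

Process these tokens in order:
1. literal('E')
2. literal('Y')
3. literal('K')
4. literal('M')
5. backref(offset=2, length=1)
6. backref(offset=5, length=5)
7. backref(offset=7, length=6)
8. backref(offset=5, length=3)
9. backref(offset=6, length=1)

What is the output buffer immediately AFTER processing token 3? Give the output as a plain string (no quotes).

Answer: EYK

Derivation:
Token 1: literal('E'). Output: "E"
Token 2: literal('Y'). Output: "EY"
Token 3: literal('K'). Output: "EYK"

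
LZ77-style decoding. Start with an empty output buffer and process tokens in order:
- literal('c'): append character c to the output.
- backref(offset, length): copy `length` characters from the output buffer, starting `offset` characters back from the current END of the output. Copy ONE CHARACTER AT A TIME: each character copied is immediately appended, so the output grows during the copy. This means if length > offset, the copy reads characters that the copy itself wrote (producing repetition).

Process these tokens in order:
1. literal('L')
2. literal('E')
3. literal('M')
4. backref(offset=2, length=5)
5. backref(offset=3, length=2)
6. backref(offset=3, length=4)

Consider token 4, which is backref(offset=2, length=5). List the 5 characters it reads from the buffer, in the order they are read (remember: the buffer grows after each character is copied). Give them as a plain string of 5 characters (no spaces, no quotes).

Token 1: literal('L'). Output: "L"
Token 2: literal('E'). Output: "LE"
Token 3: literal('M'). Output: "LEM"
Token 4: backref(off=2, len=5). Buffer before: "LEM" (len 3)
  byte 1: read out[1]='E', append. Buffer now: "LEME"
  byte 2: read out[2]='M', append. Buffer now: "LEMEM"
  byte 3: read out[3]='E', append. Buffer now: "LEMEME"
  byte 4: read out[4]='M', append. Buffer now: "LEMEMEM"
  byte 5: read out[5]='E', append. Buffer now: "LEMEMEME"

Answer: EMEME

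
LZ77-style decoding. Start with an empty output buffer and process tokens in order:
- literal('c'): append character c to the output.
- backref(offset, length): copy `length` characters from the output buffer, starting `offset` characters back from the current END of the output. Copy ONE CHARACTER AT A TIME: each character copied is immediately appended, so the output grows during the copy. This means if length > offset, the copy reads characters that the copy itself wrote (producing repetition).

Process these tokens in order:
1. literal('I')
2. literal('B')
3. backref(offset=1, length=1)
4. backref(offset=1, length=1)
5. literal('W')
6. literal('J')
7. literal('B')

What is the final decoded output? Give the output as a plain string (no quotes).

Token 1: literal('I'). Output: "I"
Token 2: literal('B'). Output: "IB"
Token 3: backref(off=1, len=1). Copied 'B' from pos 1. Output: "IBB"
Token 4: backref(off=1, len=1). Copied 'B' from pos 2. Output: "IBBB"
Token 5: literal('W'). Output: "IBBBW"
Token 6: literal('J'). Output: "IBBBWJ"
Token 7: literal('B'). Output: "IBBBWJB"

Answer: IBBBWJB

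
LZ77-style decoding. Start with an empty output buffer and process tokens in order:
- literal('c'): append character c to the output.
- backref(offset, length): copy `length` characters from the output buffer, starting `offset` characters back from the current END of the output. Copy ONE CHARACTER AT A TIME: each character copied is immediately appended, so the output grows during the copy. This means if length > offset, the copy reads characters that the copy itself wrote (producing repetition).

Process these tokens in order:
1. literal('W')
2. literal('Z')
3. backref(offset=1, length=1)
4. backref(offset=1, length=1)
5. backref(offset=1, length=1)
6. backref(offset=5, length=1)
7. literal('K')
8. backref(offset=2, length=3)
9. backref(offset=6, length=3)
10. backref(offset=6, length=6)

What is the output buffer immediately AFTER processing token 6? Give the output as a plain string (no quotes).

Answer: WZZZZW

Derivation:
Token 1: literal('W'). Output: "W"
Token 2: literal('Z'). Output: "WZ"
Token 3: backref(off=1, len=1). Copied 'Z' from pos 1. Output: "WZZ"
Token 4: backref(off=1, len=1). Copied 'Z' from pos 2. Output: "WZZZ"
Token 5: backref(off=1, len=1). Copied 'Z' from pos 3. Output: "WZZZZ"
Token 6: backref(off=5, len=1). Copied 'W' from pos 0. Output: "WZZZZW"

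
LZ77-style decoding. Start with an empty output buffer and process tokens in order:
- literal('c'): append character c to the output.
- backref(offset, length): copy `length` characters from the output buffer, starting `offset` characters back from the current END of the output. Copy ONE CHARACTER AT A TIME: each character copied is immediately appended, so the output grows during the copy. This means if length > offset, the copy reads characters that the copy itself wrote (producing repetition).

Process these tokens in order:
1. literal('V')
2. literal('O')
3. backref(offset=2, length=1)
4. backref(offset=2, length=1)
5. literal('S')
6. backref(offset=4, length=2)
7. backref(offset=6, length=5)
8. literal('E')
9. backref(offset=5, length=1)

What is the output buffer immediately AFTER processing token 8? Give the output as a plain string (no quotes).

Token 1: literal('V'). Output: "V"
Token 2: literal('O'). Output: "VO"
Token 3: backref(off=2, len=1). Copied 'V' from pos 0. Output: "VOV"
Token 4: backref(off=2, len=1). Copied 'O' from pos 1. Output: "VOVO"
Token 5: literal('S'). Output: "VOVOS"
Token 6: backref(off=4, len=2). Copied 'OV' from pos 1. Output: "VOVOSOV"
Token 7: backref(off=6, len=5). Copied 'OVOSO' from pos 1. Output: "VOVOSOVOVOSO"
Token 8: literal('E'). Output: "VOVOSOVOVOSOE"

Answer: VOVOSOVOVOSOE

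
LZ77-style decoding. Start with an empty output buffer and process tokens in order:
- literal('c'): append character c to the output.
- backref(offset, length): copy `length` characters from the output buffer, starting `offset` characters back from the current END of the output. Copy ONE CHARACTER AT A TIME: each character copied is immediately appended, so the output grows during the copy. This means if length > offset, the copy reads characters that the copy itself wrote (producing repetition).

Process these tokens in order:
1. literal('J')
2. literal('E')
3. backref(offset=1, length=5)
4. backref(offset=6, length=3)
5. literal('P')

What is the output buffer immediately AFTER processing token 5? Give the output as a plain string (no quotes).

Token 1: literal('J'). Output: "J"
Token 2: literal('E'). Output: "JE"
Token 3: backref(off=1, len=5) (overlapping!). Copied 'EEEEE' from pos 1. Output: "JEEEEEE"
Token 4: backref(off=6, len=3). Copied 'EEE' from pos 1. Output: "JEEEEEEEEE"
Token 5: literal('P'). Output: "JEEEEEEEEEP"

Answer: JEEEEEEEEEP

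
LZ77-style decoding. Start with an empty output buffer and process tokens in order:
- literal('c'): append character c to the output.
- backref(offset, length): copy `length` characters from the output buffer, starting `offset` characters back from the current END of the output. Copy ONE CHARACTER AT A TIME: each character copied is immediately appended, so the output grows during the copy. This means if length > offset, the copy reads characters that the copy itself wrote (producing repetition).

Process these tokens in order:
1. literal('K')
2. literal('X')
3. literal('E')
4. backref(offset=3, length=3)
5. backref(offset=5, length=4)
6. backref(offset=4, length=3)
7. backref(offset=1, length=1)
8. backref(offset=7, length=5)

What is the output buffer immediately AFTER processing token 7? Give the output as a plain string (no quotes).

Token 1: literal('K'). Output: "K"
Token 2: literal('X'). Output: "KX"
Token 3: literal('E'). Output: "KXE"
Token 4: backref(off=3, len=3). Copied 'KXE' from pos 0. Output: "KXEKXE"
Token 5: backref(off=5, len=4). Copied 'XEKX' from pos 1. Output: "KXEKXEXEKX"
Token 6: backref(off=4, len=3). Copied 'XEK' from pos 6. Output: "KXEKXEXEKXXEK"
Token 7: backref(off=1, len=1). Copied 'K' from pos 12. Output: "KXEKXEXEKXXEKK"

Answer: KXEKXEXEKXXEKK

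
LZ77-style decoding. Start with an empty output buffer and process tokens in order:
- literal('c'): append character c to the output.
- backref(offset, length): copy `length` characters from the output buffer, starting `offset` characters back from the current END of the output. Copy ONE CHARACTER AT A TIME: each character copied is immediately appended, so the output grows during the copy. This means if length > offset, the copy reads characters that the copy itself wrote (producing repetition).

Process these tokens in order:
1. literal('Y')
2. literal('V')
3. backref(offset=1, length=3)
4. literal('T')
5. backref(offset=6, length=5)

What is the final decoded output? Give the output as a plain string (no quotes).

Token 1: literal('Y'). Output: "Y"
Token 2: literal('V'). Output: "YV"
Token 3: backref(off=1, len=3) (overlapping!). Copied 'VVV' from pos 1. Output: "YVVVV"
Token 4: literal('T'). Output: "YVVVVT"
Token 5: backref(off=6, len=5). Copied 'YVVVV' from pos 0. Output: "YVVVVTYVVVV"

Answer: YVVVVTYVVVV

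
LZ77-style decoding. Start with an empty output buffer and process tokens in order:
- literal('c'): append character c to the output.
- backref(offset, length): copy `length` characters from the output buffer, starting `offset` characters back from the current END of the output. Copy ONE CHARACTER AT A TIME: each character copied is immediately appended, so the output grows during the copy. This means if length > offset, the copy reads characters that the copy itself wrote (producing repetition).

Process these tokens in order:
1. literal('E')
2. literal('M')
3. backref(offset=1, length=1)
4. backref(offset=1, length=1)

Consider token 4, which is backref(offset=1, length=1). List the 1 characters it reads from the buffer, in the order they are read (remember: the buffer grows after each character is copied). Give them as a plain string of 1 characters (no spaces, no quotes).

Answer: M

Derivation:
Token 1: literal('E'). Output: "E"
Token 2: literal('M'). Output: "EM"
Token 3: backref(off=1, len=1). Copied 'M' from pos 1. Output: "EMM"
Token 4: backref(off=1, len=1). Buffer before: "EMM" (len 3)
  byte 1: read out[2]='M', append. Buffer now: "EMMM"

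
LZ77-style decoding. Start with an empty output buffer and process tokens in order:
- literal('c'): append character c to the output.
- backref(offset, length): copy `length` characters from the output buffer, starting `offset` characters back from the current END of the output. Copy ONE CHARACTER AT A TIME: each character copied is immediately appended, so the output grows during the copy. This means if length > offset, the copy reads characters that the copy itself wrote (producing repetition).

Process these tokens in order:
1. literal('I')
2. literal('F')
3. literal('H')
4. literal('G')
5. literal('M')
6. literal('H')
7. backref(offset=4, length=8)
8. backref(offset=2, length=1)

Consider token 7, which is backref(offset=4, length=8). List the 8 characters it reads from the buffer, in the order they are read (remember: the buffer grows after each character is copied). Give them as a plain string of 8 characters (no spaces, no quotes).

Token 1: literal('I'). Output: "I"
Token 2: literal('F'). Output: "IF"
Token 3: literal('H'). Output: "IFH"
Token 4: literal('G'). Output: "IFHG"
Token 5: literal('M'). Output: "IFHGM"
Token 6: literal('H'). Output: "IFHGMH"
Token 7: backref(off=4, len=8). Buffer before: "IFHGMH" (len 6)
  byte 1: read out[2]='H', append. Buffer now: "IFHGMHH"
  byte 2: read out[3]='G', append. Buffer now: "IFHGMHHG"
  byte 3: read out[4]='M', append. Buffer now: "IFHGMHHGM"
  byte 4: read out[5]='H', append. Buffer now: "IFHGMHHGMH"
  byte 5: read out[6]='H', append. Buffer now: "IFHGMHHGMHH"
  byte 6: read out[7]='G', append. Buffer now: "IFHGMHHGMHHG"
  byte 7: read out[8]='M', append. Buffer now: "IFHGMHHGMHHGM"
  byte 8: read out[9]='H', append. Buffer now: "IFHGMHHGMHHGMH"

Answer: HGMHHGMH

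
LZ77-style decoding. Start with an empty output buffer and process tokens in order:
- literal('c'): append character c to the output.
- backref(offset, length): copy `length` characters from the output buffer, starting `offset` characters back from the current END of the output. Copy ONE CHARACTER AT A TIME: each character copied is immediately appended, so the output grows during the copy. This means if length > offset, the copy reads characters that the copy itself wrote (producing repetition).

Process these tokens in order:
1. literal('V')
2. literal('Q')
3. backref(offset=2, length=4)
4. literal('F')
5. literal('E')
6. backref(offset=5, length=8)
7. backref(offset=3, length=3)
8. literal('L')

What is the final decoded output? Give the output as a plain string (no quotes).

Answer: VQVQVQFEQVQFEQVQQVQL

Derivation:
Token 1: literal('V'). Output: "V"
Token 2: literal('Q'). Output: "VQ"
Token 3: backref(off=2, len=4) (overlapping!). Copied 'VQVQ' from pos 0. Output: "VQVQVQ"
Token 4: literal('F'). Output: "VQVQVQF"
Token 5: literal('E'). Output: "VQVQVQFE"
Token 6: backref(off=5, len=8) (overlapping!). Copied 'QVQFEQVQ' from pos 3. Output: "VQVQVQFEQVQFEQVQ"
Token 7: backref(off=3, len=3). Copied 'QVQ' from pos 13. Output: "VQVQVQFEQVQFEQVQQVQ"
Token 8: literal('L'). Output: "VQVQVQFEQVQFEQVQQVQL"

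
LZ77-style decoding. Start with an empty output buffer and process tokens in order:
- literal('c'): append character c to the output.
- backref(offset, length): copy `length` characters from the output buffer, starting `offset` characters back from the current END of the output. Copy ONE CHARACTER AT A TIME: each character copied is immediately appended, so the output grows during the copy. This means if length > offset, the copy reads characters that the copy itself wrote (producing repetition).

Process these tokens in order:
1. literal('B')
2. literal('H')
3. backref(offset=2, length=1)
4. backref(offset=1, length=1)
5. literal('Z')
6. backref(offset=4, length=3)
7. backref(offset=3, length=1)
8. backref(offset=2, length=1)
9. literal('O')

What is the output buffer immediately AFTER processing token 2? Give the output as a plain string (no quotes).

Token 1: literal('B'). Output: "B"
Token 2: literal('H'). Output: "BH"

Answer: BH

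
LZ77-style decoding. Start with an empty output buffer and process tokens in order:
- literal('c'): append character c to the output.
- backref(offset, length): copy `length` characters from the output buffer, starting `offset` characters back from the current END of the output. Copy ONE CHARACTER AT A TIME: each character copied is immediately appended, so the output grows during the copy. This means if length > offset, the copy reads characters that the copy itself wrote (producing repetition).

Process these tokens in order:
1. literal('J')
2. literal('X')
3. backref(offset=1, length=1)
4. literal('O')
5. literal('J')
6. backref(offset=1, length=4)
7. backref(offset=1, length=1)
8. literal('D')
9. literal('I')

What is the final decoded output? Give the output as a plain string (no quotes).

Token 1: literal('J'). Output: "J"
Token 2: literal('X'). Output: "JX"
Token 3: backref(off=1, len=1). Copied 'X' from pos 1. Output: "JXX"
Token 4: literal('O'). Output: "JXXO"
Token 5: literal('J'). Output: "JXXOJ"
Token 6: backref(off=1, len=4) (overlapping!). Copied 'JJJJ' from pos 4. Output: "JXXOJJJJJ"
Token 7: backref(off=1, len=1). Copied 'J' from pos 8. Output: "JXXOJJJJJJ"
Token 8: literal('D'). Output: "JXXOJJJJJJD"
Token 9: literal('I'). Output: "JXXOJJJJJJDI"

Answer: JXXOJJJJJJDI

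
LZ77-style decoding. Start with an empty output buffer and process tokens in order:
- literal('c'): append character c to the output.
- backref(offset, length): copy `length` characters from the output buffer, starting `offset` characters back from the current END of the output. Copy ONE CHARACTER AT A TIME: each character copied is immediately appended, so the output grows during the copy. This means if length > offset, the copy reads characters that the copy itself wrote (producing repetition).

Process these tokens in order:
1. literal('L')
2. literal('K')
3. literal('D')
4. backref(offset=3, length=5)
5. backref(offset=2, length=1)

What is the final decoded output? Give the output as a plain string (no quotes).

Answer: LKDLKDLKL

Derivation:
Token 1: literal('L'). Output: "L"
Token 2: literal('K'). Output: "LK"
Token 3: literal('D'). Output: "LKD"
Token 4: backref(off=3, len=5) (overlapping!). Copied 'LKDLK' from pos 0. Output: "LKDLKDLK"
Token 5: backref(off=2, len=1). Copied 'L' from pos 6. Output: "LKDLKDLKL"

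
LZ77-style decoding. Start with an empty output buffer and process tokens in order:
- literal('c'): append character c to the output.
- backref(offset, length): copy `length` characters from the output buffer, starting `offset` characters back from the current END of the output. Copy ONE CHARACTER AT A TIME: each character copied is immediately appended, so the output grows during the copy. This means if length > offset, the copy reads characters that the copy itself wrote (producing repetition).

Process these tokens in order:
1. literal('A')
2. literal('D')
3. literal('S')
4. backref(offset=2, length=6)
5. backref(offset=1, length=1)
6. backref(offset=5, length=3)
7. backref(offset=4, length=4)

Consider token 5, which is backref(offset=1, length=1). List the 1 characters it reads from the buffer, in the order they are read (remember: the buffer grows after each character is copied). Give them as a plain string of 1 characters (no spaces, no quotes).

Answer: S

Derivation:
Token 1: literal('A'). Output: "A"
Token 2: literal('D'). Output: "AD"
Token 3: literal('S'). Output: "ADS"
Token 4: backref(off=2, len=6) (overlapping!). Copied 'DSDSDS' from pos 1. Output: "ADSDSDSDS"
Token 5: backref(off=1, len=1). Buffer before: "ADSDSDSDS" (len 9)
  byte 1: read out[8]='S', append. Buffer now: "ADSDSDSDSS"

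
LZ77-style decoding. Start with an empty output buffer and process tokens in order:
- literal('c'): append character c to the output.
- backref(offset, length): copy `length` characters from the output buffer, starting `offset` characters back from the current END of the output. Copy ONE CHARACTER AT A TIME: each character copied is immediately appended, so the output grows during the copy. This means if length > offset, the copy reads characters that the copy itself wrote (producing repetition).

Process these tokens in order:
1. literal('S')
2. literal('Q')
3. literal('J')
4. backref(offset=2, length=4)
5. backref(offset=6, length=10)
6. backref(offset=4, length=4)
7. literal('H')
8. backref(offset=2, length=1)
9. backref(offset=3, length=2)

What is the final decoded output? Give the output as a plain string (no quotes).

Answer: SQJQJQJQJQJQJQJQJQJQJHJJH

Derivation:
Token 1: literal('S'). Output: "S"
Token 2: literal('Q'). Output: "SQ"
Token 3: literal('J'). Output: "SQJ"
Token 4: backref(off=2, len=4) (overlapping!). Copied 'QJQJ' from pos 1. Output: "SQJQJQJ"
Token 5: backref(off=6, len=10) (overlapping!). Copied 'QJQJQJQJQJ' from pos 1. Output: "SQJQJQJQJQJQJQJQJ"
Token 6: backref(off=4, len=4). Copied 'QJQJ' from pos 13. Output: "SQJQJQJQJQJQJQJQJQJQJ"
Token 7: literal('H'). Output: "SQJQJQJQJQJQJQJQJQJQJH"
Token 8: backref(off=2, len=1). Copied 'J' from pos 20. Output: "SQJQJQJQJQJQJQJQJQJQJHJ"
Token 9: backref(off=3, len=2). Copied 'JH' from pos 20. Output: "SQJQJQJQJQJQJQJQJQJQJHJJH"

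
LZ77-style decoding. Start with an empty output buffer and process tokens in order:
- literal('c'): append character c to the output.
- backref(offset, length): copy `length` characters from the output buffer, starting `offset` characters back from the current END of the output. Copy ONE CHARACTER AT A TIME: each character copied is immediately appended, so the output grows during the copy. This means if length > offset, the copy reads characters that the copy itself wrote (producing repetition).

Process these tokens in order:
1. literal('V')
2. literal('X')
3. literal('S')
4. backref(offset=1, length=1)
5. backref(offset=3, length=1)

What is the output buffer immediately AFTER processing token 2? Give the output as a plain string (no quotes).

Token 1: literal('V'). Output: "V"
Token 2: literal('X'). Output: "VX"

Answer: VX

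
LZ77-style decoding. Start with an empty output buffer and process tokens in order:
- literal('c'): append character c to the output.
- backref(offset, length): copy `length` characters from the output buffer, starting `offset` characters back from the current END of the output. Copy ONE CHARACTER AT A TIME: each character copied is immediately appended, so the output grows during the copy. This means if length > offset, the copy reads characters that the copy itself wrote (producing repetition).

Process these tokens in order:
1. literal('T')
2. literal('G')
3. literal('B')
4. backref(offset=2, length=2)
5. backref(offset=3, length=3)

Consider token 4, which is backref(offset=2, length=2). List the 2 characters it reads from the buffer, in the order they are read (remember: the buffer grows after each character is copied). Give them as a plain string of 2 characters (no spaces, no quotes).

Token 1: literal('T'). Output: "T"
Token 2: literal('G'). Output: "TG"
Token 3: literal('B'). Output: "TGB"
Token 4: backref(off=2, len=2). Buffer before: "TGB" (len 3)
  byte 1: read out[1]='G', append. Buffer now: "TGBG"
  byte 2: read out[2]='B', append. Buffer now: "TGBGB"

Answer: GB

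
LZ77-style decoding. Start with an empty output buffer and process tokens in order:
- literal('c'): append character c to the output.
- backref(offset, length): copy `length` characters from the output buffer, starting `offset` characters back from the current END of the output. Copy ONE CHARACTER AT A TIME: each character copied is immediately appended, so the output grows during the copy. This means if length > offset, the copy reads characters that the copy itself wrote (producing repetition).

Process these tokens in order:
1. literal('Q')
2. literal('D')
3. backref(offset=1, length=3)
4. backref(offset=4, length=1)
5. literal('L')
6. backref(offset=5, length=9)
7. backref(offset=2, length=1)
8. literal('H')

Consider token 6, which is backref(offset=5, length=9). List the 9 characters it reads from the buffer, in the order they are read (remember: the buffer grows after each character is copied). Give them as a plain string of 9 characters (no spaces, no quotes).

Answer: DDDDLDDDD

Derivation:
Token 1: literal('Q'). Output: "Q"
Token 2: literal('D'). Output: "QD"
Token 3: backref(off=1, len=3) (overlapping!). Copied 'DDD' from pos 1. Output: "QDDDD"
Token 4: backref(off=4, len=1). Copied 'D' from pos 1. Output: "QDDDDD"
Token 5: literal('L'). Output: "QDDDDDL"
Token 6: backref(off=5, len=9). Buffer before: "QDDDDDL" (len 7)
  byte 1: read out[2]='D', append. Buffer now: "QDDDDDLD"
  byte 2: read out[3]='D', append. Buffer now: "QDDDDDLDD"
  byte 3: read out[4]='D', append. Buffer now: "QDDDDDLDDD"
  byte 4: read out[5]='D', append. Buffer now: "QDDDDDLDDDD"
  byte 5: read out[6]='L', append. Buffer now: "QDDDDDLDDDDL"
  byte 6: read out[7]='D', append. Buffer now: "QDDDDDLDDDDLD"
  byte 7: read out[8]='D', append. Buffer now: "QDDDDDLDDDDLDD"
  byte 8: read out[9]='D', append. Buffer now: "QDDDDDLDDDDLDDD"
  byte 9: read out[10]='D', append. Buffer now: "QDDDDDLDDDDLDDDD"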